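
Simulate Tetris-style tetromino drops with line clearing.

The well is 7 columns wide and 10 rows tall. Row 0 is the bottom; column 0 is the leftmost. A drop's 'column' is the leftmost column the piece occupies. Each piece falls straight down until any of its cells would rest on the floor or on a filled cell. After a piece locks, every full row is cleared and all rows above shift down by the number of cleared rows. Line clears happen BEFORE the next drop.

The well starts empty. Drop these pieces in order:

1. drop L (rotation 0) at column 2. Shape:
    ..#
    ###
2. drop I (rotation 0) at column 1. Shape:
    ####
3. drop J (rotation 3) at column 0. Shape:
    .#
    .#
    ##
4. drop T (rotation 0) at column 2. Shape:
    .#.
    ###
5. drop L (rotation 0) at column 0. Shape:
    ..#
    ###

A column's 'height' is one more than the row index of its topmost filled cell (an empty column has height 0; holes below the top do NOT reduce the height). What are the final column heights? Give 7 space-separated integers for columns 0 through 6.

Answer: 7 7 8 5 4 0 0

Derivation:
Drop 1: L rot0 at col 2 lands with bottom-row=0; cleared 0 line(s) (total 0); column heights now [0 0 1 1 2 0 0], max=2
Drop 2: I rot0 at col 1 lands with bottom-row=2; cleared 0 line(s) (total 0); column heights now [0 3 3 3 3 0 0], max=3
Drop 3: J rot3 at col 0 lands with bottom-row=3; cleared 0 line(s) (total 0); column heights now [4 6 3 3 3 0 0], max=6
Drop 4: T rot0 at col 2 lands with bottom-row=3; cleared 0 line(s) (total 0); column heights now [4 6 4 5 4 0 0], max=6
Drop 5: L rot0 at col 0 lands with bottom-row=6; cleared 0 line(s) (total 0); column heights now [7 7 8 5 4 0 0], max=8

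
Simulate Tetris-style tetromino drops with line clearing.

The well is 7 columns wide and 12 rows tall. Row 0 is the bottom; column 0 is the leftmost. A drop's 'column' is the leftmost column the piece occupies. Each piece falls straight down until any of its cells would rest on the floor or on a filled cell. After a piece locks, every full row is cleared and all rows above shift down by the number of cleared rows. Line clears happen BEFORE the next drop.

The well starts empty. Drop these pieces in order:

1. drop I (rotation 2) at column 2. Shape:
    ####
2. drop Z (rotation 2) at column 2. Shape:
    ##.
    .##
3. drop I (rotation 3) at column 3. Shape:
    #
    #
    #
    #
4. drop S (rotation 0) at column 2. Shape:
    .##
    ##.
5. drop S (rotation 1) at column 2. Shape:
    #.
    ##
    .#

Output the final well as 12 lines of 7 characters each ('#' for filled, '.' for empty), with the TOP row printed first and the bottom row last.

Answer: ..#....
..##...
...#...
...##..
..##...
...#...
...#...
...#...
...#...
..##...
...##..
..####.

Derivation:
Drop 1: I rot2 at col 2 lands with bottom-row=0; cleared 0 line(s) (total 0); column heights now [0 0 1 1 1 1 0], max=1
Drop 2: Z rot2 at col 2 lands with bottom-row=1; cleared 0 line(s) (total 0); column heights now [0 0 3 3 2 1 0], max=3
Drop 3: I rot3 at col 3 lands with bottom-row=3; cleared 0 line(s) (total 0); column heights now [0 0 3 7 2 1 0], max=7
Drop 4: S rot0 at col 2 lands with bottom-row=7; cleared 0 line(s) (total 0); column heights now [0 0 8 9 9 1 0], max=9
Drop 5: S rot1 at col 2 lands with bottom-row=9; cleared 0 line(s) (total 0); column heights now [0 0 12 11 9 1 0], max=12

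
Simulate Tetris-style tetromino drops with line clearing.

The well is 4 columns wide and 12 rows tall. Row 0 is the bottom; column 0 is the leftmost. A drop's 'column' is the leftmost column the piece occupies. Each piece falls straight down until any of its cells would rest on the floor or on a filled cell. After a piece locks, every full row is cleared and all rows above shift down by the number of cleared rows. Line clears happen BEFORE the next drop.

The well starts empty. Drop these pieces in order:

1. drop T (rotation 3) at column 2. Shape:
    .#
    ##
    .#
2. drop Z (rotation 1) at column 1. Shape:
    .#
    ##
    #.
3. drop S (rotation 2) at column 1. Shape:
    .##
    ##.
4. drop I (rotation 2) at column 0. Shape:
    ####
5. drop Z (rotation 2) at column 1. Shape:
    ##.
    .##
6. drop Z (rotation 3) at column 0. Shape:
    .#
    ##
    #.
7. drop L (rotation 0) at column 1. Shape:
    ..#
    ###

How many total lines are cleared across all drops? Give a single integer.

Answer: 1

Derivation:
Drop 1: T rot3 at col 2 lands with bottom-row=0; cleared 0 line(s) (total 0); column heights now [0 0 2 3], max=3
Drop 2: Z rot1 at col 1 lands with bottom-row=1; cleared 0 line(s) (total 0); column heights now [0 3 4 3], max=4
Drop 3: S rot2 at col 1 lands with bottom-row=4; cleared 0 line(s) (total 0); column heights now [0 5 6 6], max=6
Drop 4: I rot2 at col 0 lands with bottom-row=6; cleared 1 line(s) (total 1); column heights now [0 5 6 6], max=6
Drop 5: Z rot2 at col 1 lands with bottom-row=6; cleared 0 line(s) (total 1); column heights now [0 8 8 7], max=8
Drop 6: Z rot3 at col 0 lands with bottom-row=7; cleared 0 line(s) (total 1); column heights now [9 10 8 7], max=10
Drop 7: L rot0 at col 1 lands with bottom-row=10; cleared 0 line(s) (total 1); column heights now [9 11 11 12], max=12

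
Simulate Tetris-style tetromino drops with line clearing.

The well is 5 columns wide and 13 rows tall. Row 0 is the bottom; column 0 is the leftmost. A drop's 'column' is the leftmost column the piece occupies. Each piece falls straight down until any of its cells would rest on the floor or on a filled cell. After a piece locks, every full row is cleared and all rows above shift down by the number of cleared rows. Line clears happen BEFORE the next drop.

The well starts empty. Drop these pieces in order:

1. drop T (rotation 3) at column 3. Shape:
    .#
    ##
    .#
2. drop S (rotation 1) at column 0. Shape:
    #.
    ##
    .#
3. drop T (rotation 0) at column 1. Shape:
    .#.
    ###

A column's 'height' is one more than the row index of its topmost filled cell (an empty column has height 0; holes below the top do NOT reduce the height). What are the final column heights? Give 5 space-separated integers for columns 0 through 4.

Answer: 2 2 3 2 2

Derivation:
Drop 1: T rot3 at col 3 lands with bottom-row=0; cleared 0 line(s) (total 0); column heights now [0 0 0 2 3], max=3
Drop 2: S rot1 at col 0 lands with bottom-row=0; cleared 0 line(s) (total 0); column heights now [3 2 0 2 3], max=3
Drop 3: T rot0 at col 1 lands with bottom-row=2; cleared 1 line(s) (total 1); column heights now [2 2 3 2 2], max=3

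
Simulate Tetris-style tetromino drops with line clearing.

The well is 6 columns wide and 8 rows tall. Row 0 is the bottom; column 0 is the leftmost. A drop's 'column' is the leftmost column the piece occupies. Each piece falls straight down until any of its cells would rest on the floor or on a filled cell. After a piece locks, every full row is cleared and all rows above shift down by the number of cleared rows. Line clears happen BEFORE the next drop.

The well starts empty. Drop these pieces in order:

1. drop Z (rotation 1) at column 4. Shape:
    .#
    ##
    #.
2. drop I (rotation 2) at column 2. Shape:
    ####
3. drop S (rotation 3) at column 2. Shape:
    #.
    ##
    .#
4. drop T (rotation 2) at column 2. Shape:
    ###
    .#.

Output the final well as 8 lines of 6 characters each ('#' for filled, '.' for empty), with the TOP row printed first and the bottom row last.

Answer: ..###.
..##..
..##..
...#..
..####
.....#
....##
....#.

Derivation:
Drop 1: Z rot1 at col 4 lands with bottom-row=0; cleared 0 line(s) (total 0); column heights now [0 0 0 0 2 3], max=3
Drop 2: I rot2 at col 2 lands with bottom-row=3; cleared 0 line(s) (total 0); column heights now [0 0 4 4 4 4], max=4
Drop 3: S rot3 at col 2 lands with bottom-row=4; cleared 0 line(s) (total 0); column heights now [0 0 7 6 4 4], max=7
Drop 4: T rot2 at col 2 lands with bottom-row=6; cleared 0 line(s) (total 0); column heights now [0 0 8 8 8 4], max=8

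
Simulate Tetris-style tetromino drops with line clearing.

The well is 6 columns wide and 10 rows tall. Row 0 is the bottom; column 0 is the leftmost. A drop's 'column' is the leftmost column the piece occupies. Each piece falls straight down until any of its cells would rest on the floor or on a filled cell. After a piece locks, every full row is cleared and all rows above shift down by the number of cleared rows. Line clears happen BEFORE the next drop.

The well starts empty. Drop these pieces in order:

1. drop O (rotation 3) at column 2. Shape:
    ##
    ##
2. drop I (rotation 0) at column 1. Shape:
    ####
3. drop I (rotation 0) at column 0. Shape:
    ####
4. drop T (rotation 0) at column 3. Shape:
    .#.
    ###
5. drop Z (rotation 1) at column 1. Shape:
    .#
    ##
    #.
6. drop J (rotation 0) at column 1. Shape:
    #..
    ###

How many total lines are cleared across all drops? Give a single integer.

Drop 1: O rot3 at col 2 lands with bottom-row=0; cleared 0 line(s) (total 0); column heights now [0 0 2 2 0 0], max=2
Drop 2: I rot0 at col 1 lands with bottom-row=2; cleared 0 line(s) (total 0); column heights now [0 3 3 3 3 0], max=3
Drop 3: I rot0 at col 0 lands with bottom-row=3; cleared 0 line(s) (total 0); column heights now [4 4 4 4 3 0], max=4
Drop 4: T rot0 at col 3 lands with bottom-row=4; cleared 0 line(s) (total 0); column heights now [4 4 4 5 6 5], max=6
Drop 5: Z rot1 at col 1 lands with bottom-row=4; cleared 0 line(s) (total 0); column heights now [4 6 7 5 6 5], max=7
Drop 6: J rot0 at col 1 lands with bottom-row=7; cleared 0 line(s) (total 0); column heights now [4 9 8 8 6 5], max=9

Answer: 0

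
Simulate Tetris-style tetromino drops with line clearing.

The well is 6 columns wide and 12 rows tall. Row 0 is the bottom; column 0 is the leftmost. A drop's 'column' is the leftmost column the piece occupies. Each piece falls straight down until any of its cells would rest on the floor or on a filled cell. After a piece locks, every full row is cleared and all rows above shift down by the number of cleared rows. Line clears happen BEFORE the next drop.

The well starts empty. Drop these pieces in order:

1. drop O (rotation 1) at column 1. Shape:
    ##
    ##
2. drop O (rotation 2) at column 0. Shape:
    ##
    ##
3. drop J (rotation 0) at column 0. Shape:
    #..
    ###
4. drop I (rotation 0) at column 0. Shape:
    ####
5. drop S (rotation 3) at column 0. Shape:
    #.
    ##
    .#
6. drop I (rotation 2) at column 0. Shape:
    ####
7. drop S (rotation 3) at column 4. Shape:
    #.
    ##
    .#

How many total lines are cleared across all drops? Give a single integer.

Drop 1: O rot1 at col 1 lands with bottom-row=0; cleared 0 line(s) (total 0); column heights now [0 2 2 0 0 0], max=2
Drop 2: O rot2 at col 0 lands with bottom-row=2; cleared 0 line(s) (total 0); column heights now [4 4 2 0 0 0], max=4
Drop 3: J rot0 at col 0 lands with bottom-row=4; cleared 0 line(s) (total 0); column heights now [6 5 5 0 0 0], max=6
Drop 4: I rot0 at col 0 lands with bottom-row=6; cleared 0 line(s) (total 0); column heights now [7 7 7 7 0 0], max=7
Drop 5: S rot3 at col 0 lands with bottom-row=7; cleared 0 line(s) (total 0); column heights now [10 9 7 7 0 0], max=10
Drop 6: I rot2 at col 0 lands with bottom-row=10; cleared 0 line(s) (total 0); column heights now [11 11 11 11 0 0], max=11
Drop 7: S rot3 at col 4 lands with bottom-row=0; cleared 0 line(s) (total 0); column heights now [11 11 11 11 3 2], max=11

Answer: 0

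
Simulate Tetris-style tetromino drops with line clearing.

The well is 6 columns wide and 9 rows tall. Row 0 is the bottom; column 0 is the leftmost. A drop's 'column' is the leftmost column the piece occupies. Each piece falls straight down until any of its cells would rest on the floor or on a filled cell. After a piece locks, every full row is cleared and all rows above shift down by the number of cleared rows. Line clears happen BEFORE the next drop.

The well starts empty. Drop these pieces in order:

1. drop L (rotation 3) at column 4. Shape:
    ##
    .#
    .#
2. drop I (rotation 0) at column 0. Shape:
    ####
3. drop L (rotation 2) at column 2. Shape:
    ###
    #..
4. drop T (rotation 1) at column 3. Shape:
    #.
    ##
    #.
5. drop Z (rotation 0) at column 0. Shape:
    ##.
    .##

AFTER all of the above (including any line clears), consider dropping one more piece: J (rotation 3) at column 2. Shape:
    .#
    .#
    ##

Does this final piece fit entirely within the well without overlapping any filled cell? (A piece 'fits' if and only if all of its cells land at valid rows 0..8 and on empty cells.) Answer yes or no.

Answer: no

Derivation:
Drop 1: L rot3 at col 4 lands with bottom-row=0; cleared 0 line(s) (total 0); column heights now [0 0 0 0 3 3], max=3
Drop 2: I rot0 at col 0 lands with bottom-row=0; cleared 0 line(s) (total 0); column heights now [1 1 1 1 3 3], max=3
Drop 3: L rot2 at col 2 lands with bottom-row=2; cleared 0 line(s) (total 0); column heights now [1 1 4 4 4 3], max=4
Drop 4: T rot1 at col 3 lands with bottom-row=4; cleared 0 line(s) (total 0); column heights now [1 1 4 7 6 3], max=7
Drop 5: Z rot0 at col 0 lands with bottom-row=4; cleared 0 line(s) (total 0); column heights now [6 6 5 7 6 3], max=7
Test piece J rot3 at col 2 (width 2): heights before test = [6 6 5 7 6 3]; fits = False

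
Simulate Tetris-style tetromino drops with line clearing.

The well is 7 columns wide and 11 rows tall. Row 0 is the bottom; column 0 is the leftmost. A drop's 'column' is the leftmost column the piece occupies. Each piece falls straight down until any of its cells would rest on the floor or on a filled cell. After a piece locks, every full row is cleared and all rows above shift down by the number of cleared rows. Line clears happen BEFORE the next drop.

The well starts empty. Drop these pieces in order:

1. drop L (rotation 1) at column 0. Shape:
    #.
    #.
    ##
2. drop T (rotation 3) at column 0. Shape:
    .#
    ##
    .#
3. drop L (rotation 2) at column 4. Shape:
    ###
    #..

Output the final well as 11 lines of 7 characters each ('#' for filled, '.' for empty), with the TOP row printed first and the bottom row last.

Drop 1: L rot1 at col 0 lands with bottom-row=0; cleared 0 line(s) (total 0); column heights now [3 1 0 0 0 0 0], max=3
Drop 2: T rot3 at col 0 lands with bottom-row=2; cleared 0 line(s) (total 0); column heights now [4 5 0 0 0 0 0], max=5
Drop 3: L rot2 at col 4 lands with bottom-row=0; cleared 0 line(s) (total 0); column heights now [4 5 0 0 2 2 2], max=5

Answer: .......
.......
.......
.......
.......
.......
.#.....
##.....
##.....
#...###
##..#..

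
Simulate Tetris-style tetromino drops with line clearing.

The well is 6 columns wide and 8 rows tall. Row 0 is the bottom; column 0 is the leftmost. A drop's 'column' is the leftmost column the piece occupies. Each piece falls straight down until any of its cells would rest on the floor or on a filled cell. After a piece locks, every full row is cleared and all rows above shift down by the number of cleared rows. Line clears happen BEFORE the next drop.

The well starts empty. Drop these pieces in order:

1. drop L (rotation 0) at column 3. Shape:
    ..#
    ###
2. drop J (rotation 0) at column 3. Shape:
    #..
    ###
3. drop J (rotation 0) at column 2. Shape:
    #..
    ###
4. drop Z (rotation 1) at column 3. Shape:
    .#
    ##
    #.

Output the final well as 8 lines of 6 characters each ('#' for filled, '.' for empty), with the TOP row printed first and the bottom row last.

Answer: ....#.
...##.
..##..
..###.
...#..
...###
.....#
...###

Derivation:
Drop 1: L rot0 at col 3 lands with bottom-row=0; cleared 0 line(s) (total 0); column heights now [0 0 0 1 1 2], max=2
Drop 2: J rot0 at col 3 lands with bottom-row=2; cleared 0 line(s) (total 0); column heights now [0 0 0 4 3 3], max=4
Drop 3: J rot0 at col 2 lands with bottom-row=4; cleared 0 line(s) (total 0); column heights now [0 0 6 5 5 3], max=6
Drop 4: Z rot1 at col 3 lands with bottom-row=5; cleared 0 line(s) (total 0); column heights now [0 0 6 7 8 3], max=8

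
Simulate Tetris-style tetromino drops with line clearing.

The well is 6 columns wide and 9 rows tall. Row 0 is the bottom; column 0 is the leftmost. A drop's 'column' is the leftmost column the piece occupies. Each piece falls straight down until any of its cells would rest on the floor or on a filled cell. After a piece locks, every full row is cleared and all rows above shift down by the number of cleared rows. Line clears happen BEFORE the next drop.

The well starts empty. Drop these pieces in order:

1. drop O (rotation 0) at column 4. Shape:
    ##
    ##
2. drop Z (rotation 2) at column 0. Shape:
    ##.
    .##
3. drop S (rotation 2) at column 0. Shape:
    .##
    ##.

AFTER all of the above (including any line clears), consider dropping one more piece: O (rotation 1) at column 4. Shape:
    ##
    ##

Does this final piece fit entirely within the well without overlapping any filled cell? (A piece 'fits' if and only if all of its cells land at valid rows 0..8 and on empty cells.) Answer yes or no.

Drop 1: O rot0 at col 4 lands with bottom-row=0; cleared 0 line(s) (total 0); column heights now [0 0 0 0 2 2], max=2
Drop 2: Z rot2 at col 0 lands with bottom-row=0; cleared 0 line(s) (total 0); column heights now [2 2 1 0 2 2], max=2
Drop 3: S rot2 at col 0 lands with bottom-row=2; cleared 0 line(s) (total 0); column heights now [3 4 4 0 2 2], max=4
Test piece O rot1 at col 4 (width 2): heights before test = [3 4 4 0 2 2]; fits = True

Answer: yes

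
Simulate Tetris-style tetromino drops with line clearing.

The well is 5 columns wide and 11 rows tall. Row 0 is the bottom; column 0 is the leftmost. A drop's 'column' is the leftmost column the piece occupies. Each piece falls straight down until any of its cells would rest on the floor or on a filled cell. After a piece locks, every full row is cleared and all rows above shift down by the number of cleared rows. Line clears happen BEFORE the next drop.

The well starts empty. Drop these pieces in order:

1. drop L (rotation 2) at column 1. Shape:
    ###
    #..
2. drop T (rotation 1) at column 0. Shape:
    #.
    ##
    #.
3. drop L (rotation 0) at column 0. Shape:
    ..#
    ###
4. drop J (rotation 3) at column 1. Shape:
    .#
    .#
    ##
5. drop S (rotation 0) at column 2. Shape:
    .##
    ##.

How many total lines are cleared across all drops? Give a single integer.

Drop 1: L rot2 at col 1 lands with bottom-row=0; cleared 0 line(s) (total 0); column heights now [0 2 2 2 0], max=2
Drop 2: T rot1 at col 0 lands with bottom-row=1; cleared 0 line(s) (total 0); column heights now [4 3 2 2 0], max=4
Drop 3: L rot0 at col 0 lands with bottom-row=4; cleared 0 line(s) (total 0); column heights now [5 5 6 2 0], max=6
Drop 4: J rot3 at col 1 lands with bottom-row=6; cleared 0 line(s) (total 0); column heights now [5 7 9 2 0], max=9
Drop 5: S rot0 at col 2 lands with bottom-row=9; cleared 0 line(s) (total 0); column heights now [5 7 10 11 11], max=11

Answer: 0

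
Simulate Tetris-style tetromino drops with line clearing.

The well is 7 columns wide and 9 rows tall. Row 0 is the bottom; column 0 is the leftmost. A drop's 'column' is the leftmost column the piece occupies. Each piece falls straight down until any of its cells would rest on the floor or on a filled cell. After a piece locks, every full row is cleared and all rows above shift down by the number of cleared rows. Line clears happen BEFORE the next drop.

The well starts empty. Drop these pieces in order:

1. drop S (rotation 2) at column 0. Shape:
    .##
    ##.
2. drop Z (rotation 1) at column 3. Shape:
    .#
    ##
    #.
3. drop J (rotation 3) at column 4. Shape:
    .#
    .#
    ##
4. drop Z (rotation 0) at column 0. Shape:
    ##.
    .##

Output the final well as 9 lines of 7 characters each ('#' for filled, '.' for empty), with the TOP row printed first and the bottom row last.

Answer: .......
.......
.......
.....#.
.....#.
##..##.
.##.#..
.####..
##.#...

Derivation:
Drop 1: S rot2 at col 0 lands with bottom-row=0; cleared 0 line(s) (total 0); column heights now [1 2 2 0 0 0 0], max=2
Drop 2: Z rot1 at col 3 lands with bottom-row=0; cleared 0 line(s) (total 0); column heights now [1 2 2 2 3 0 0], max=3
Drop 3: J rot3 at col 4 lands with bottom-row=3; cleared 0 line(s) (total 0); column heights now [1 2 2 2 4 6 0], max=6
Drop 4: Z rot0 at col 0 lands with bottom-row=2; cleared 0 line(s) (total 0); column heights now [4 4 3 2 4 6 0], max=6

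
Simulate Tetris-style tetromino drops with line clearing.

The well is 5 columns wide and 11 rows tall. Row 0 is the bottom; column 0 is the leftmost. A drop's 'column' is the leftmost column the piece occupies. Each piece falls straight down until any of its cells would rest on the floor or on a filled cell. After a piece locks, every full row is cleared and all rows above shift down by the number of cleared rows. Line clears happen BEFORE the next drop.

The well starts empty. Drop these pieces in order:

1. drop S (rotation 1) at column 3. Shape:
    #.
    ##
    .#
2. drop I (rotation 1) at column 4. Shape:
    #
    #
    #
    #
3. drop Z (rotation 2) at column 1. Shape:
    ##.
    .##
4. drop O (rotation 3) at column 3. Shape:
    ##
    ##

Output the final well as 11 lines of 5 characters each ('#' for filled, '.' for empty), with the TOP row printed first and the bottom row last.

Answer: .....
.....
.....
...##
...##
....#
.##.#
..###
...##
...##
....#

Derivation:
Drop 1: S rot1 at col 3 lands with bottom-row=0; cleared 0 line(s) (total 0); column heights now [0 0 0 3 2], max=3
Drop 2: I rot1 at col 4 lands with bottom-row=2; cleared 0 line(s) (total 0); column heights now [0 0 0 3 6], max=6
Drop 3: Z rot2 at col 1 lands with bottom-row=3; cleared 0 line(s) (total 0); column heights now [0 5 5 4 6], max=6
Drop 4: O rot3 at col 3 lands with bottom-row=6; cleared 0 line(s) (total 0); column heights now [0 5 5 8 8], max=8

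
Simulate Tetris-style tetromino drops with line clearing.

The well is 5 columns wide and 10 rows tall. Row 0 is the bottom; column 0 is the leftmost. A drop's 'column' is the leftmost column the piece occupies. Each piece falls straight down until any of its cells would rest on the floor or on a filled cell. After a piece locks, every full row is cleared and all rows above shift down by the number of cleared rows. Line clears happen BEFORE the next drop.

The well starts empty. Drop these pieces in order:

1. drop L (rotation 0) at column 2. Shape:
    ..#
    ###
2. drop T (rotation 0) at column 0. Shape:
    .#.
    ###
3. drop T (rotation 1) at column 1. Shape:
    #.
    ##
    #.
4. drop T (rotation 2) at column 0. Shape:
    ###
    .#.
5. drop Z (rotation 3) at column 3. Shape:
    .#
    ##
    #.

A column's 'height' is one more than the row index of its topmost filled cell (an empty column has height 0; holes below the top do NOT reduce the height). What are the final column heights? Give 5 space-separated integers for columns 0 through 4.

Drop 1: L rot0 at col 2 lands with bottom-row=0; cleared 0 line(s) (total 0); column heights now [0 0 1 1 2], max=2
Drop 2: T rot0 at col 0 lands with bottom-row=1; cleared 0 line(s) (total 0); column heights now [2 3 2 1 2], max=3
Drop 3: T rot1 at col 1 lands with bottom-row=3; cleared 0 line(s) (total 0); column heights now [2 6 5 1 2], max=6
Drop 4: T rot2 at col 0 lands with bottom-row=6; cleared 0 line(s) (total 0); column heights now [8 8 8 1 2], max=8
Drop 5: Z rot3 at col 3 lands with bottom-row=1; cleared 1 line(s) (total 1); column heights now [7 7 7 2 3], max=7

Answer: 7 7 7 2 3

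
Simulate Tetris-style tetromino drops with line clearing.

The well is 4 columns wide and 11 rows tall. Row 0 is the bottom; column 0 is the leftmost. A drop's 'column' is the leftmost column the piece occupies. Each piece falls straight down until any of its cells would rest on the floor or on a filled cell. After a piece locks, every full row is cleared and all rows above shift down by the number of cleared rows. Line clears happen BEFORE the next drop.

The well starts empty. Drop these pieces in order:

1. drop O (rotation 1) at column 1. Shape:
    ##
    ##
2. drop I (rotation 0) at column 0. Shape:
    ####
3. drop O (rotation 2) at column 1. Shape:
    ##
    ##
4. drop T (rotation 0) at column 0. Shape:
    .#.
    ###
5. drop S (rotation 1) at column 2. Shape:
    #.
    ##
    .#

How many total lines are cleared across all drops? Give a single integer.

Answer: 2

Derivation:
Drop 1: O rot1 at col 1 lands with bottom-row=0; cleared 0 line(s) (total 0); column heights now [0 2 2 0], max=2
Drop 2: I rot0 at col 0 lands with bottom-row=2; cleared 1 line(s) (total 1); column heights now [0 2 2 0], max=2
Drop 3: O rot2 at col 1 lands with bottom-row=2; cleared 0 line(s) (total 1); column heights now [0 4 4 0], max=4
Drop 4: T rot0 at col 0 lands with bottom-row=4; cleared 0 line(s) (total 1); column heights now [5 6 5 0], max=6
Drop 5: S rot1 at col 2 lands with bottom-row=4; cleared 1 line(s) (total 2); column heights now [0 5 6 5], max=6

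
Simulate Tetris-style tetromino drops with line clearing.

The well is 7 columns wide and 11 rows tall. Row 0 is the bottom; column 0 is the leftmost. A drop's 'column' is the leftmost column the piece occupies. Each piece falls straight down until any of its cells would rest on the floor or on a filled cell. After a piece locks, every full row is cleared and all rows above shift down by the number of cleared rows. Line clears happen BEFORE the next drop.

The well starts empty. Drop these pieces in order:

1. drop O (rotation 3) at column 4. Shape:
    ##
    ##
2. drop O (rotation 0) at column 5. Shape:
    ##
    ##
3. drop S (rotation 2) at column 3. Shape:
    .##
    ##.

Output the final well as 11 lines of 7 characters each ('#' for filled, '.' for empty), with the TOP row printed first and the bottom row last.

Drop 1: O rot3 at col 4 lands with bottom-row=0; cleared 0 line(s) (total 0); column heights now [0 0 0 0 2 2 0], max=2
Drop 2: O rot0 at col 5 lands with bottom-row=2; cleared 0 line(s) (total 0); column heights now [0 0 0 0 2 4 4], max=4
Drop 3: S rot2 at col 3 lands with bottom-row=3; cleared 0 line(s) (total 0); column heights now [0 0 0 4 5 5 4], max=5

Answer: .......
.......
.......
.......
.......
.......
....##.
...####
.....##
....##.
....##.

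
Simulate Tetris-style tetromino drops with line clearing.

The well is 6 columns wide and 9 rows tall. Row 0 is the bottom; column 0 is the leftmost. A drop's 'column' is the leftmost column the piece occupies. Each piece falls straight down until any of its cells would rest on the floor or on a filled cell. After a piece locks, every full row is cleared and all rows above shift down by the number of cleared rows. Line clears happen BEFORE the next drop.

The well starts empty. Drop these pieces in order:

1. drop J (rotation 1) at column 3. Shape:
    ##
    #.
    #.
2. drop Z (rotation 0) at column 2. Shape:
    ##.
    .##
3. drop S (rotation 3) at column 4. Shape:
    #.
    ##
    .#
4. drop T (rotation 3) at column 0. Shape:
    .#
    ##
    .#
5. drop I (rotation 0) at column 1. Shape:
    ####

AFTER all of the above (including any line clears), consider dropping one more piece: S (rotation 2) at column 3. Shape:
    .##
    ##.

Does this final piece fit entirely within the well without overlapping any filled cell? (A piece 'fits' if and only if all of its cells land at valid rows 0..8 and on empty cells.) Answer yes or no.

Drop 1: J rot1 at col 3 lands with bottom-row=0; cleared 0 line(s) (total 0); column heights now [0 0 0 3 3 0], max=3
Drop 2: Z rot0 at col 2 lands with bottom-row=3; cleared 0 line(s) (total 0); column heights now [0 0 5 5 4 0], max=5
Drop 3: S rot3 at col 4 lands with bottom-row=3; cleared 0 line(s) (total 0); column heights now [0 0 5 5 6 5], max=6
Drop 4: T rot3 at col 0 lands with bottom-row=0; cleared 0 line(s) (total 0); column heights now [2 3 5 5 6 5], max=6
Drop 5: I rot0 at col 1 lands with bottom-row=6; cleared 0 line(s) (total 0); column heights now [2 7 7 7 7 5], max=7
Test piece S rot2 at col 3 (width 3): heights before test = [2 7 7 7 7 5]; fits = True

Answer: yes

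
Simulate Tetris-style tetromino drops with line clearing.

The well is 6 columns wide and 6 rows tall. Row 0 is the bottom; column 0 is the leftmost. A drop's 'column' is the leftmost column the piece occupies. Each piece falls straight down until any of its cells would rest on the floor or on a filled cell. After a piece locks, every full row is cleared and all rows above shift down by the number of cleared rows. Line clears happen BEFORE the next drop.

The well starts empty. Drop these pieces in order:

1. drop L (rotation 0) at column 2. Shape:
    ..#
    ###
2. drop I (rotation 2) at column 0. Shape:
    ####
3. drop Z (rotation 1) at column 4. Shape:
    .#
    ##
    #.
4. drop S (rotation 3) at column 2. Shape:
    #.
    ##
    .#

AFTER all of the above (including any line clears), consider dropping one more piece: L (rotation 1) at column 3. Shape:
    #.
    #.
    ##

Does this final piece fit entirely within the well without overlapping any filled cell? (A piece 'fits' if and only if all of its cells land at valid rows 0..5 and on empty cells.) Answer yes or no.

Drop 1: L rot0 at col 2 lands with bottom-row=0; cleared 0 line(s) (total 0); column heights now [0 0 1 1 2 0], max=2
Drop 2: I rot2 at col 0 lands with bottom-row=1; cleared 0 line(s) (total 0); column heights now [2 2 2 2 2 0], max=2
Drop 3: Z rot1 at col 4 lands with bottom-row=2; cleared 0 line(s) (total 0); column heights now [2 2 2 2 4 5], max=5
Drop 4: S rot3 at col 2 lands with bottom-row=2; cleared 0 line(s) (total 0); column heights now [2 2 5 4 4 5], max=5
Test piece L rot1 at col 3 (width 2): heights before test = [2 2 5 4 4 5]; fits = False

Answer: no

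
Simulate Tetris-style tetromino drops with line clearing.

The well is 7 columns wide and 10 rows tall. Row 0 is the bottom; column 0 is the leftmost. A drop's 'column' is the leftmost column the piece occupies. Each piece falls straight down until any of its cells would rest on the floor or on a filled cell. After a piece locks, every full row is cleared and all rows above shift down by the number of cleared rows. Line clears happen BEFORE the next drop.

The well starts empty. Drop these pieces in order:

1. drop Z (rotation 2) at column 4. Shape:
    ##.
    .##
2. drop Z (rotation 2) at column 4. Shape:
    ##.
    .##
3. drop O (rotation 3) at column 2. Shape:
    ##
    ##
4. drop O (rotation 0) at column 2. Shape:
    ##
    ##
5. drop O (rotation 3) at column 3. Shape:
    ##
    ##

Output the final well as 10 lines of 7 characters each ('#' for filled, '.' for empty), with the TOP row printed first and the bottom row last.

Drop 1: Z rot2 at col 4 lands with bottom-row=0; cleared 0 line(s) (total 0); column heights now [0 0 0 0 2 2 1], max=2
Drop 2: Z rot2 at col 4 lands with bottom-row=2; cleared 0 line(s) (total 0); column heights now [0 0 0 0 4 4 3], max=4
Drop 3: O rot3 at col 2 lands with bottom-row=0; cleared 0 line(s) (total 0); column heights now [0 0 2 2 4 4 3], max=4
Drop 4: O rot0 at col 2 lands with bottom-row=2; cleared 0 line(s) (total 0); column heights now [0 0 4 4 4 4 3], max=4
Drop 5: O rot3 at col 3 lands with bottom-row=4; cleared 0 line(s) (total 0); column heights now [0 0 4 6 6 4 3], max=6

Answer: .......
.......
.......
.......
...##..
...##..
..####.
..##.##
..####.
..##.##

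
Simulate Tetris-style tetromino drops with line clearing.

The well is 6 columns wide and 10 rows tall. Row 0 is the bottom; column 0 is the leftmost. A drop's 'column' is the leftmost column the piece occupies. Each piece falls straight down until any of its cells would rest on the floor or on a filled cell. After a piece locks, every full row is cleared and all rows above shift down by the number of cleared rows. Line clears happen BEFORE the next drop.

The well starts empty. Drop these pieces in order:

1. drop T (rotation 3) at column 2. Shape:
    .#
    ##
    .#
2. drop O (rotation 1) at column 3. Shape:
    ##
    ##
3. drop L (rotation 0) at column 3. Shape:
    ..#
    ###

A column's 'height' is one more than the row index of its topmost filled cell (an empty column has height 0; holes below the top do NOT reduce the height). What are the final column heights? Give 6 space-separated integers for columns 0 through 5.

Drop 1: T rot3 at col 2 lands with bottom-row=0; cleared 0 line(s) (total 0); column heights now [0 0 2 3 0 0], max=3
Drop 2: O rot1 at col 3 lands with bottom-row=3; cleared 0 line(s) (total 0); column heights now [0 0 2 5 5 0], max=5
Drop 3: L rot0 at col 3 lands with bottom-row=5; cleared 0 line(s) (total 0); column heights now [0 0 2 6 6 7], max=7

Answer: 0 0 2 6 6 7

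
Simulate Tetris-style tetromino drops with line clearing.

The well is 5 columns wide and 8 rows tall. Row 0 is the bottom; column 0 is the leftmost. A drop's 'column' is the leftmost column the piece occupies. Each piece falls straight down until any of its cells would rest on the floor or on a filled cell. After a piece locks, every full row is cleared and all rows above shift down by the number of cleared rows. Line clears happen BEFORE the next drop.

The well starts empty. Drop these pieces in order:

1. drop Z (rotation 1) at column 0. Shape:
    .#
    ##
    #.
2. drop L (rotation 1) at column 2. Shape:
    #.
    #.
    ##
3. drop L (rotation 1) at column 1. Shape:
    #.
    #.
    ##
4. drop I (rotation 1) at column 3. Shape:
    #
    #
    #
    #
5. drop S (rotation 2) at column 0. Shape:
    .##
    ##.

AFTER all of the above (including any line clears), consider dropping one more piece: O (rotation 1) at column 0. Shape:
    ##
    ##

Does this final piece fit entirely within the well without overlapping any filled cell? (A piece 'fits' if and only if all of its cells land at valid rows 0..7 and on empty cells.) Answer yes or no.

Drop 1: Z rot1 at col 0 lands with bottom-row=0; cleared 0 line(s) (total 0); column heights now [2 3 0 0 0], max=3
Drop 2: L rot1 at col 2 lands with bottom-row=0; cleared 0 line(s) (total 0); column heights now [2 3 3 1 0], max=3
Drop 3: L rot1 at col 1 lands with bottom-row=3; cleared 0 line(s) (total 0); column heights now [2 6 4 1 0], max=6
Drop 4: I rot1 at col 3 lands with bottom-row=1; cleared 0 line(s) (total 0); column heights now [2 6 4 5 0], max=6
Drop 5: S rot2 at col 0 lands with bottom-row=6; cleared 0 line(s) (total 0); column heights now [7 8 8 5 0], max=8
Test piece O rot1 at col 0 (width 2): heights before test = [7 8 8 5 0]; fits = False

Answer: no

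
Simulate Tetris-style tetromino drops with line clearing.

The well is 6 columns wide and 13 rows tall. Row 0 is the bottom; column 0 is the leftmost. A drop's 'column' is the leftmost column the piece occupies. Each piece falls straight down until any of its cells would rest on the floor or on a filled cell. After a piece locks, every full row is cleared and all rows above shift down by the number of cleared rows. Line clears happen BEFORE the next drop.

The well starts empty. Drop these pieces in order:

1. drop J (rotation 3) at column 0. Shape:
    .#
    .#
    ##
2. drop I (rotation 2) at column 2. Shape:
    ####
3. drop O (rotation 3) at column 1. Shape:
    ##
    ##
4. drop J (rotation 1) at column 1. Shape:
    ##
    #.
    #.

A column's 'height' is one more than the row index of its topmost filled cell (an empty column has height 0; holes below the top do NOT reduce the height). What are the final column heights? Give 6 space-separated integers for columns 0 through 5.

Drop 1: J rot3 at col 0 lands with bottom-row=0; cleared 0 line(s) (total 0); column heights now [1 3 0 0 0 0], max=3
Drop 2: I rot2 at col 2 lands with bottom-row=0; cleared 1 line(s) (total 1); column heights now [0 2 0 0 0 0], max=2
Drop 3: O rot3 at col 1 lands with bottom-row=2; cleared 0 line(s) (total 1); column heights now [0 4 4 0 0 0], max=4
Drop 4: J rot1 at col 1 lands with bottom-row=4; cleared 0 line(s) (total 1); column heights now [0 7 7 0 0 0], max=7

Answer: 0 7 7 0 0 0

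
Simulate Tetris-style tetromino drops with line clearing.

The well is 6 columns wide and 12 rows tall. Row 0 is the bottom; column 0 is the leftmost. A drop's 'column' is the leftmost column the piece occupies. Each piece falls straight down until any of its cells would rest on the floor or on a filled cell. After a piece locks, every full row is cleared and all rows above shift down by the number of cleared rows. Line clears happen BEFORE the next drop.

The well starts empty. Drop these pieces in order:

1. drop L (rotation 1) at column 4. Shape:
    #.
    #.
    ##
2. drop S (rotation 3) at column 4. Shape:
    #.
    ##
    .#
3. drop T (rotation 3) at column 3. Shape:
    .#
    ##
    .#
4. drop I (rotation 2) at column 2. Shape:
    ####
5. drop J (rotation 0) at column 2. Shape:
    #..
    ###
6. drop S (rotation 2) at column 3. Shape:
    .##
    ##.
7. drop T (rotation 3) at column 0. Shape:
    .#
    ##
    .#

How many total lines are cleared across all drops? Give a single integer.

Drop 1: L rot1 at col 4 lands with bottom-row=0; cleared 0 line(s) (total 0); column heights now [0 0 0 0 3 1], max=3
Drop 2: S rot3 at col 4 lands with bottom-row=2; cleared 0 line(s) (total 0); column heights now [0 0 0 0 5 4], max=5
Drop 3: T rot3 at col 3 lands with bottom-row=5; cleared 0 line(s) (total 0); column heights now [0 0 0 7 8 4], max=8
Drop 4: I rot2 at col 2 lands with bottom-row=8; cleared 0 line(s) (total 0); column heights now [0 0 9 9 9 9], max=9
Drop 5: J rot0 at col 2 lands with bottom-row=9; cleared 0 line(s) (total 0); column heights now [0 0 11 10 10 9], max=11
Drop 6: S rot2 at col 3 lands with bottom-row=10; cleared 0 line(s) (total 0); column heights now [0 0 11 11 12 12], max=12
Drop 7: T rot3 at col 0 lands with bottom-row=0; cleared 0 line(s) (total 0); column heights now [2 3 11 11 12 12], max=12

Answer: 0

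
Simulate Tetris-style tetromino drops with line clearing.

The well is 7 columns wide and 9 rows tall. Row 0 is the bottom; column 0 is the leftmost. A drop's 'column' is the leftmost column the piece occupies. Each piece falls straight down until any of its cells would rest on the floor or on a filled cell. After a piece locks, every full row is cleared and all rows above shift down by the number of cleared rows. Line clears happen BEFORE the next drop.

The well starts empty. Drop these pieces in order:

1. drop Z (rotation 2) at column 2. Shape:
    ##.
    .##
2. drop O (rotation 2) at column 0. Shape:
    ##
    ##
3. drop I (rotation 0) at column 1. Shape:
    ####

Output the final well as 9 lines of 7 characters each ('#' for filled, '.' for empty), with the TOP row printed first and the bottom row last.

Drop 1: Z rot2 at col 2 lands with bottom-row=0; cleared 0 line(s) (total 0); column heights now [0 0 2 2 1 0 0], max=2
Drop 2: O rot2 at col 0 lands with bottom-row=0; cleared 0 line(s) (total 0); column heights now [2 2 2 2 1 0 0], max=2
Drop 3: I rot0 at col 1 lands with bottom-row=2; cleared 0 line(s) (total 0); column heights now [2 3 3 3 3 0 0], max=3

Answer: .......
.......
.......
.......
.......
.......
.####..
####...
##.##..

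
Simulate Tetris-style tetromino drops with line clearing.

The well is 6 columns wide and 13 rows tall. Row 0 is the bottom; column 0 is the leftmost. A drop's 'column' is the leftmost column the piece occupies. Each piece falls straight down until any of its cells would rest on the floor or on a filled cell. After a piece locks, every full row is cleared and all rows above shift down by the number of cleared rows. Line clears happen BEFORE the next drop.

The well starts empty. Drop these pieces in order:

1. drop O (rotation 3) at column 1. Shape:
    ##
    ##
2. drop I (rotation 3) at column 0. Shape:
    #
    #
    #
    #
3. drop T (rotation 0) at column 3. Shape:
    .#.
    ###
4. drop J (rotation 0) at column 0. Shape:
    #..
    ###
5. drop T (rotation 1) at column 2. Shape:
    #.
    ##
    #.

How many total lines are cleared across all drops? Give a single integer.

Answer: 1

Derivation:
Drop 1: O rot3 at col 1 lands with bottom-row=0; cleared 0 line(s) (total 0); column heights now [0 2 2 0 0 0], max=2
Drop 2: I rot3 at col 0 lands with bottom-row=0; cleared 0 line(s) (total 0); column heights now [4 2 2 0 0 0], max=4
Drop 3: T rot0 at col 3 lands with bottom-row=0; cleared 1 line(s) (total 1); column heights now [3 1 1 0 1 0], max=3
Drop 4: J rot0 at col 0 lands with bottom-row=3; cleared 0 line(s) (total 1); column heights now [5 4 4 0 1 0], max=5
Drop 5: T rot1 at col 2 lands with bottom-row=4; cleared 0 line(s) (total 1); column heights now [5 4 7 6 1 0], max=7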